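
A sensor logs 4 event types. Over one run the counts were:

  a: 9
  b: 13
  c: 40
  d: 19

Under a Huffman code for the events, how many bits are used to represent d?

Repeatedly merge the two smallest:
a(9) + b(13) → 22
d(19) + 22 → 41
c(40) + 41 → 81
The subtree containing d is merged 2 times, so code length = 2.

2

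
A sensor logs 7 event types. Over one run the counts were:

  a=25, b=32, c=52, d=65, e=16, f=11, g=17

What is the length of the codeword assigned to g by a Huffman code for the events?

3

Repeatedly merge the two smallest:
f(11) + e(16) → 27
g(17) + a(25) → 42
27 + b(32) → 59
42 + c(52) → 94
59 + d(65) → 124
94 + 124 → 218
The subtree containing g is merged 3 times, so code length = 3.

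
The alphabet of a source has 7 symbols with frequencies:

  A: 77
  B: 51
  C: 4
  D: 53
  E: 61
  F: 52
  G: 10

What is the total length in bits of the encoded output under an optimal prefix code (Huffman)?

800

Merge the two smallest weights repeatedly:
combine C(4), G(10) → 14
combine 14, B(51) → 65
combine F(52), D(53) → 105
combine E(61), 65 → 126
combine A(77), 105 → 182
combine 126, 182 → 308
Each symbol's bit-cost is frequency × depth; summing gives 800 bits (equivalently 14 + 65 + 105 + 126 + 182 + 308).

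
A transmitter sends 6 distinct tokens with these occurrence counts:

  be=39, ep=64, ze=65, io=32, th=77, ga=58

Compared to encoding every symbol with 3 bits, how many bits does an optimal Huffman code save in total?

142

Fixed-length: 3 bits × 335 symbols = 1005 bits.
Huffman merges:
io(32) + be(39) → 71
ga(58) + ep(64) → 122
ze(65) + 71 → 136
th(77) + 122 → 199
136 + 199 → 335
Huffman total = 71 + 122 + 136 + 199 + 335 = 863 bits.
Saving = 1005 − 863 = 142 bits.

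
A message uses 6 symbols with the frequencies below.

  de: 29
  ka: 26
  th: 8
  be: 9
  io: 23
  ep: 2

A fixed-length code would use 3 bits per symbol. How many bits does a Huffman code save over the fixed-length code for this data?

Fixed-length: 3 bits × 97 symbols = 291 bits.
Huffman merges:
ep(2) + th(8) → 10
be(9) + 10 → 19
19 + io(23) → 42
ka(26) + de(29) → 55
42 + 55 → 97
Huffman total = 10 + 19 + 42 + 55 + 97 = 223 bits.
Saving = 291 − 223 = 68 bits.

68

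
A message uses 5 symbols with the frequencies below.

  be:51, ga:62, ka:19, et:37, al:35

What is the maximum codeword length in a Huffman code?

Merge the two lowest-weight nodes at each step:
ka(19) + al(35) → 54
et(37) + be(51) → 88
54 + ga(62) → 116
88 + 116 → 204
Maximum depth reached is 3.

3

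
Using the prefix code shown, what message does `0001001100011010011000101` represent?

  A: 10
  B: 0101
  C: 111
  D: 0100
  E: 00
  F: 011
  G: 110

EDGEGAFEB

Read left to right; each codeword is recognised as soon as it completes (prefix code):
  00→E | 0100→D | 110→G | 00→E | 110→G | 10→A | 011→F | 00→E | 0101→B
Decoded message: EDGEGAFEB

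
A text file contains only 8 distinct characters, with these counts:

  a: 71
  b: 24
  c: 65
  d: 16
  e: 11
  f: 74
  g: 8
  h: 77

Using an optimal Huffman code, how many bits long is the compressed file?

Greedily combine the two least-frequent nodes:
combine g(8), e(11) → 19
combine d(16), 19 → 35
combine b(24), 35 → 59
combine 59, c(65) → 124
combine a(71), f(74) → 145
combine h(77), 124 → 201
combine 145, 201 → 346
The encoded length is the sum of every internal node's weight: 19 + 35 + 59 + 124 + 145 + 201 + 346 = 929 bits.

929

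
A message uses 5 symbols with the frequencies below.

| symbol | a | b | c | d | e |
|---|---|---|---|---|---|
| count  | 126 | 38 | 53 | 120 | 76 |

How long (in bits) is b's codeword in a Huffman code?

3

Repeatedly merge the two smallest:
b(38) + c(53) → 91
e(76) + 91 → 167
d(120) + a(126) → 246
167 + 246 → 413
b sits 3 levels below the root, so its codeword is 3 bits.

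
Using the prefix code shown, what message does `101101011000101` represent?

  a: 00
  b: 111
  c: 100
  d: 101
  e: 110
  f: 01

Read left to right; each codeword is recognised as soon as it completes (prefix code):
  101→d | 101→d | 01→f | 100→c | 01→f | 01→f
Decoded message: ddfcff

ddfcff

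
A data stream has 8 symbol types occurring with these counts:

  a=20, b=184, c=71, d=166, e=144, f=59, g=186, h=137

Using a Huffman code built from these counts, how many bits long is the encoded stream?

2760

Build the Huffman tree bottom-up:
combine a(20), f(59) → 79
combine c(71), 79 → 150
combine h(137), e(144) → 281
combine 150, d(166) → 316
combine b(184), g(186) → 370
combine 281, 316 → 597
combine 370, 597 → 967
Each symbol's bit-cost is frequency × depth; summing gives 2760 bits (equivalently 79 + 150 + 281 + 316 + 370 + 597 + 967).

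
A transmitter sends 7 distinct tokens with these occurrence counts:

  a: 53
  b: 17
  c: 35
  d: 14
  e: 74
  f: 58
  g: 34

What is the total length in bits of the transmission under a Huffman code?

Greedily combine the two least-frequent nodes:
d(14) + b(17) → 31
31 + g(34) → 65
c(35) + a(53) → 88
f(58) + 65 → 123
e(74) + 88 → 162
123 + 162 → 285
Each symbol's bit-cost is frequency × depth; summing gives 754 bits (equivalently 31 + 65 + 88 + 123 + 162 + 285).

754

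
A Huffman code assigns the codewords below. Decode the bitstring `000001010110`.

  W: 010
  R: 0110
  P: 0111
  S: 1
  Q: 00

Read left to right; each codeword is recognised as soon as it completes (prefix code):
  00→Q | 00→Q | 010→W | 1→S | 0110→R
Decoded message: QQWSR

QQWSR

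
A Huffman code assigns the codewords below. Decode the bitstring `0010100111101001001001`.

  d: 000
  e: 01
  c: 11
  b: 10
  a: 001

aeacbbeaa

Read left to right; each codeword is recognised as soon as it completes (prefix code):
  001→a | 01→e | 001→a | 11→c | 10→b | 10→b | 01→e | 001→a | 001→a
Decoded message: aeacbbeaa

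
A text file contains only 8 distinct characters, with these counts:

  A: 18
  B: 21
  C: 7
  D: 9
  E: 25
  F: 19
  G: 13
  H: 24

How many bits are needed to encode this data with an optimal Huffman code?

399

Merge the two smallest weights repeatedly:
combine C(7), D(9) → 16
combine G(13), 16 → 29
combine A(18), F(19) → 37
combine B(21), H(24) → 45
combine E(25), 29 → 54
combine 37, 45 → 82
combine 54, 82 → 136
Each symbol's bit-cost is frequency × depth; summing gives 399 bits (equivalently 16 + 29 + 37 + 45 + 54 + 82 + 136).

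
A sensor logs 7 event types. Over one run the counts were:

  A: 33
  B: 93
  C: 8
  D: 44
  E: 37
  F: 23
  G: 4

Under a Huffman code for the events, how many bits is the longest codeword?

5

Merge the two lowest-weight nodes at each step:
G(4) + C(8) → 12
12 + F(23) → 35
A(33) + 35 → 68
E(37) + D(44) → 81
68 + 81 → 149
B(93) + 149 → 242
The rarest symbols sit at the bottom; the longest codeword is 5 bits.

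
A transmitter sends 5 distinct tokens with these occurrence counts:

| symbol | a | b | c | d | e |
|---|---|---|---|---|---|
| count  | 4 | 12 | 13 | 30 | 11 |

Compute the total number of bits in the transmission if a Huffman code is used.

150

Merge the two smallest weights repeatedly:
merge a(4) and e(11): 15
merge b(12) and c(13): 25
merge 15 and 25: 40
merge d(30) and 40: 70
Total encoded bits = sum of merged weights = 15 + 25 + 40 + 70 = 150.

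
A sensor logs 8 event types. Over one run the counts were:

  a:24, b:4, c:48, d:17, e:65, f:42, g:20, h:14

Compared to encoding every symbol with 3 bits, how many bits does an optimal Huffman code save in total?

Fixed-length: 3 bits × 234 symbols = 702 bits.
Huffman merges:
merge b(4) and h(14): 18
merge d(17) and 18: 35
merge g(20) and a(24): 44
merge 35 and f(42): 77
merge 44 and c(48): 92
merge e(65) and 77: 142
merge 92 and 142: 234
Huffman total = 18 + 35 + 44 + 77 + 92 + 142 + 234 = 642 bits.
Saving = 702 − 642 = 60 bits.

60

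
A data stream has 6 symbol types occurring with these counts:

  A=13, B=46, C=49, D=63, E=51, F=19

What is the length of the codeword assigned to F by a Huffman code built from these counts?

Huffman merges, smallest pair first:
combine A(13), F(19) → 32
combine 32, B(46) → 78
combine C(49), E(51) → 100
combine D(63), 78 → 141
combine 100, 141 → 241
F sits 4 levels below the root, so its codeword is 4 bits.

4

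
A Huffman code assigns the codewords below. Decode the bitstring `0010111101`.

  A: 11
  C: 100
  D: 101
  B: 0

Read left to right; each codeword is recognised as soon as it completes (prefix code):
  0→B | 0→B | 101→D | 11→A | 101→D
Decoded message: BBDAD

BBDAD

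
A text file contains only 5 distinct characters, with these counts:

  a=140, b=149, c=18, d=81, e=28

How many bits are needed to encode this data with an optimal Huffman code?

856

Build the Huffman tree bottom-up:
merge c(18) and e(28): 46
merge 46 and d(81): 127
merge 127 and a(140): 267
merge b(149) and 267: 416
Each symbol's bit-cost is frequency × depth; summing gives 856 bits (equivalently 46 + 127 + 267 + 416).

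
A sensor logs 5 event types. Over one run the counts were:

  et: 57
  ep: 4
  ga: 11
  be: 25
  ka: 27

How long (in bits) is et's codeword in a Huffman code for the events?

Build the tree from the bottom:
combine ep(4), ga(11) → 15
combine 15, be(25) → 40
combine ka(27), 40 → 67
combine et(57), 67 → 124
et is merged only at the final step, so code length = 1.

1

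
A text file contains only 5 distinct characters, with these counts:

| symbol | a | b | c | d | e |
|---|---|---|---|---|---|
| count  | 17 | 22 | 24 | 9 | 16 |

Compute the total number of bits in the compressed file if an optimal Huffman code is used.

201

Merge the two smallest weights repeatedly:
combine d(9), e(16) → 25
combine a(17), b(22) → 39
combine c(24), 25 → 49
combine 39, 49 → 88
The encoded length is the sum of every internal node's weight: 25 + 39 + 49 + 88 = 201 bits.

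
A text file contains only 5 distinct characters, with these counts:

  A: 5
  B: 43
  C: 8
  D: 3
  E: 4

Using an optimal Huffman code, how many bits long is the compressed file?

102

Greedily combine the two least-frequent nodes:
combine D(3), E(4) → 7
combine A(5), 7 → 12
combine C(8), 12 → 20
combine 20, B(43) → 63
Each symbol's bit-cost is frequency × depth; summing gives 102 bits (equivalently 7 + 12 + 20 + 63).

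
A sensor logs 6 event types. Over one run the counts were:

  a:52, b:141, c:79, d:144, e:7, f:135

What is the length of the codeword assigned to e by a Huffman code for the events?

4

Repeatedly merge the two smallest:
e(7) + a(52) → 59
59 + c(79) → 138
f(135) + 138 → 273
b(141) + d(144) → 285
273 + 285 → 558
e sits 4 levels below the root, so its codeword is 4 bits.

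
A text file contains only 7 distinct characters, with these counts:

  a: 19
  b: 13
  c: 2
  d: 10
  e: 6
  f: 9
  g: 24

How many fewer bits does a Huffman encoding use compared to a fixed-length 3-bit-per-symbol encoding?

Fixed-length: 3 bits × 83 symbols = 249 bits.
Huffman merges:
merge c(2) and e(6): 8
merge 8 and f(9): 17
merge d(10) and b(13): 23
merge 17 and a(19): 36
merge 23 and g(24): 47
merge 36 and 47: 83
Huffman total = 8 + 17 + 23 + 36 + 47 + 83 = 214 bits.
Saving = 249 − 214 = 35 bits.

35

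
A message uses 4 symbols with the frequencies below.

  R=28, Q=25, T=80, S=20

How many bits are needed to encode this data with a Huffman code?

Greedily combine the two least-frequent nodes:
merge S(20) and Q(25): 45
merge R(28) and 45: 73
merge 73 and T(80): 153
The encoded length is the sum of every internal node's weight: 45 + 73 + 153 = 271 bits.

271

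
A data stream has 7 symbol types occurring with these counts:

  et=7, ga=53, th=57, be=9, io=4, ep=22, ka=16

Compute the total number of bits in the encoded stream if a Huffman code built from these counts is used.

Merge the two smallest weights repeatedly:
combine io(4), et(7) → 11
combine be(9), 11 → 20
combine ka(16), 20 → 36
combine ep(22), 36 → 58
combine ga(53), th(57) → 110
combine 58, 110 → 168
Total encoded bits = sum of merged weights = 11 + 20 + 36 + 58 + 110 + 168 = 403.

403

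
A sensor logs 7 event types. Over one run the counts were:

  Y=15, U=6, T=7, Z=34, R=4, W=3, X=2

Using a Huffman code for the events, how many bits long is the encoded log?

157

Greedily combine the two least-frequent nodes:
X(2) + W(3) → 5
R(4) + 5 → 9
U(6) + T(7) → 13
9 + 13 → 22
Y(15) + 22 → 37
Z(34) + 37 → 71
Each symbol's bit-cost is frequency × depth; summing gives 157 bits (equivalently 5 + 9 + 13 + 22 + 37 + 71).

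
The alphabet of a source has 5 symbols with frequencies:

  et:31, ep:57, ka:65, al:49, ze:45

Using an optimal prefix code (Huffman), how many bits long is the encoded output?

570

Merge the two smallest weights repeatedly:
et(31) + ze(45) → 76
al(49) + ep(57) → 106
ka(65) + 76 → 141
106 + 141 → 247
Each symbol's bit-cost is frequency × depth; summing gives 570 bits (equivalently 76 + 106 + 141 + 247).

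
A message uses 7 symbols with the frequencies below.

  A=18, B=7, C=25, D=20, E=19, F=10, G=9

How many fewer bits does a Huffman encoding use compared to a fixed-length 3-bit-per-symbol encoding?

Fixed-length: 3 bits × 108 symbols = 324 bits.
Huffman merges:
merge B(7) and G(9): 16
merge F(10) and 16: 26
merge A(18) and E(19): 37
merge D(20) and C(25): 45
merge 26 and 37: 63
merge 45 and 63: 108
Huffman total = 16 + 26 + 37 + 45 + 63 + 108 = 295 bits.
Saving = 324 − 295 = 29 bits.

29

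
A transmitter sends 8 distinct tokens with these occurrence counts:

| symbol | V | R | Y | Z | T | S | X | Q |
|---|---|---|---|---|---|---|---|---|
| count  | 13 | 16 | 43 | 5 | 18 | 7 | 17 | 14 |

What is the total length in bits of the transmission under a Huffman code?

368

Merge the two smallest weights repeatedly:
merge Z(5) and S(7): 12
merge 12 and V(13): 25
merge Q(14) and R(16): 30
merge X(17) and T(18): 35
merge 25 and 30: 55
merge 35 and Y(43): 78
merge 55 and 78: 133
Total encoded bits = sum of merged weights = 12 + 25 + 30 + 35 + 55 + 78 + 133 = 368.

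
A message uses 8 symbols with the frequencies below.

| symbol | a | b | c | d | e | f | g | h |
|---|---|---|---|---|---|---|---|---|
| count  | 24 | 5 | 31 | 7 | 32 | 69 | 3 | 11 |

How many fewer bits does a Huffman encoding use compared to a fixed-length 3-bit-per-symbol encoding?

Fixed-length: 3 bits × 182 symbols = 546 bits.
Huffman merges:
g(3) + b(5) → 8
d(7) + 8 → 15
h(11) + 15 → 26
a(24) + 26 → 50
c(31) + e(32) → 63
50 + 63 → 113
f(69) + 113 → 182
Huffman total = 8 + 15 + 26 + 50 + 63 + 113 + 182 = 457 bits.
Saving = 546 − 457 = 89 bits.

89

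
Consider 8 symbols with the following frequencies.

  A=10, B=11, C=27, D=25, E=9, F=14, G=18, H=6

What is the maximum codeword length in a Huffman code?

4

Merge the two lowest-weight nodes at each step:
combine H(6), E(9) → 15
combine A(10), B(11) → 21
combine F(14), 15 → 29
combine G(18), 21 → 39
combine D(25), C(27) → 52
combine 29, 39 → 68
combine 52, 68 → 120
The rarest symbols sit at the bottom; the longest codeword is 4 bits.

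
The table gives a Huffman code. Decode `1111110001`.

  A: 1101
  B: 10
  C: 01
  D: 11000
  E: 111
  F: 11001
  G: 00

EEGC

Read left to right; each codeword is recognised as soon as it completes (prefix code):
  111→E | 111→E | 00→G | 01→C
Decoded message: EEGC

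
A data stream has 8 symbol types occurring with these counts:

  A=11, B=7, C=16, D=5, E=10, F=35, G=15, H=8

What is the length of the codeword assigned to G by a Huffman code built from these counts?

3

Huffman merges, smallest pair first:
combine D(5), B(7) → 12
combine H(8), E(10) → 18
combine A(11), 12 → 23
combine G(15), C(16) → 31
combine 18, 23 → 41
combine 31, F(35) → 66
combine 41, 66 → 107
The subtree containing G is merged 3 times, so code length = 3.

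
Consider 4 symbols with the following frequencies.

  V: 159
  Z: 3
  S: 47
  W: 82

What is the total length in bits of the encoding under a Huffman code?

Merge the two smallest weights repeatedly:
Z(3) + S(47) → 50
50 + W(82) → 132
132 + V(159) → 291
Total encoded bits = sum of merged weights = 50 + 132 + 291 = 473.

473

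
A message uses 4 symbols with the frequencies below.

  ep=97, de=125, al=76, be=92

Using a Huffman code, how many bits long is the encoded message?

Greedily combine the two least-frequent nodes:
al(76) + be(92) → 168
ep(97) + de(125) → 222
168 + 222 → 390
The encoded length is the sum of every internal node's weight: 168 + 222 + 390 = 780 bits.

780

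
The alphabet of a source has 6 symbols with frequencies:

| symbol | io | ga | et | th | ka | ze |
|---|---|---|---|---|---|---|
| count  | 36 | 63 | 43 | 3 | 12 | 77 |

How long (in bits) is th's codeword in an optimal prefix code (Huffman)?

4

Build the tree from the bottom:
th(3) + ka(12) → 15
15 + io(36) → 51
et(43) + 51 → 94
ga(63) + ze(77) → 140
94 + 140 → 234
th sits 4 levels below the root, so its codeword is 4 bits.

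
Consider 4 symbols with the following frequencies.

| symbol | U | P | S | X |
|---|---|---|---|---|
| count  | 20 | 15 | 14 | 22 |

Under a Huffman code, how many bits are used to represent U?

Repeatedly merge the two smallest:
merge S(14) and P(15): 29
merge U(20) and X(22): 42
merge 29 and 42: 71
U's leaf is at depth 2, giving a 2-bit codeword.

2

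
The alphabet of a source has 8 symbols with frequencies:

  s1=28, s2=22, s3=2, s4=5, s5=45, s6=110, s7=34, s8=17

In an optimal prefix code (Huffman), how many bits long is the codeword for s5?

3

Repeatedly merge the two smallest:
merge s3(2) and s4(5): 7
merge 7 and s8(17): 24
merge s2(22) and 24: 46
merge s1(28) and s7(34): 62
merge s5(45) and 46: 91
merge 62 and 91: 153
merge s6(110) and 153: 263
s5's leaf is at depth 3, giving a 3-bit codeword.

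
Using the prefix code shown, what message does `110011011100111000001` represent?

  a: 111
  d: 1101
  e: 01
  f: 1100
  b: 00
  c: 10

fdfabbe

Read left to right; each codeword is recognised as soon as it completes (prefix code):
  1100→f | 1101→d | 1100→f | 111→a | 00→b | 00→b | 01→e
Decoded message: fdfabbe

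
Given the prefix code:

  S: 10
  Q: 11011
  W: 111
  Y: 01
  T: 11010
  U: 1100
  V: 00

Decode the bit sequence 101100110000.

Read left to right; each codeword is recognised as soon as it completes (prefix code):
  10→S | 1100→U | 1100→U | 00→V
Decoded message: SUUV

SUUV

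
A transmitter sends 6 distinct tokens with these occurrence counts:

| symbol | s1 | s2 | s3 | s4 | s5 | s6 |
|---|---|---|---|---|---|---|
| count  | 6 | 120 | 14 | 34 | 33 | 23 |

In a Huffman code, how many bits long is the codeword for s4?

3

Huffman merges, smallest pair first:
merge s1(6) and s3(14): 20
merge 20 and s6(23): 43
merge s5(33) and s4(34): 67
merge 43 and 67: 110
merge 110 and s2(120): 230
s4's leaf is at depth 3, giving a 3-bit codeword.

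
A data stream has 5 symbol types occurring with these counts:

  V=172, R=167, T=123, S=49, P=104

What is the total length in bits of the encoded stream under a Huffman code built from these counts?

1383

Merge the two smallest weights repeatedly:
merge S(49) and P(104): 153
merge T(123) and 153: 276
merge R(167) and V(172): 339
merge 276 and 339: 615
Total encoded bits = sum of merged weights = 153 + 276 + 339 + 615 = 1383.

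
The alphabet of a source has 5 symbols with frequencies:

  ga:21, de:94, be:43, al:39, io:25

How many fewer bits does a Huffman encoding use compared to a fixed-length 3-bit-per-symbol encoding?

Fixed-length: 3 bits × 222 symbols = 666 bits.
Huffman merges:
merge ga(21) and io(25): 46
merge al(39) and be(43): 82
merge 46 and 82: 128
merge de(94) and 128: 222
Huffman total = 46 + 82 + 128 + 222 = 478 bits.
Saving = 666 − 478 = 188 bits.

188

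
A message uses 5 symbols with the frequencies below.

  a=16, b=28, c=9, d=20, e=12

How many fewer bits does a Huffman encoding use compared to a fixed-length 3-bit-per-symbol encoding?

64

Fixed-length: 3 bits × 85 symbols = 255 bits.
Huffman merges:
combine c(9), e(12) → 21
combine a(16), d(20) → 36
combine 21, b(28) → 49
combine 36, 49 → 85
Huffman total = 21 + 36 + 49 + 85 = 191 bits.
Saving = 255 − 191 = 64 bits.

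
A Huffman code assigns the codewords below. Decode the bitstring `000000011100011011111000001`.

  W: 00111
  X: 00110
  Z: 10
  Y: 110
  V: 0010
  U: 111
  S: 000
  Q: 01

SSQYXUYSQ

Read left to right; each codeword is recognised as soon as it completes (prefix code):
  000→S | 000→S | 01→Q | 110→Y | 00110→X | 111→U | 110→Y | 000→S | 01→Q
Decoded message: SSQYXUYSQ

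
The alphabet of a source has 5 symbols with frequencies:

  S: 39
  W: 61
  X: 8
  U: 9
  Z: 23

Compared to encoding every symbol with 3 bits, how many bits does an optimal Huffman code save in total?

Fixed-length: 3 bits × 140 symbols = 420 bits.
Huffman merges:
combine X(8), U(9) → 17
combine 17, Z(23) → 40
combine S(39), 40 → 79
combine W(61), 79 → 140
Huffman total = 17 + 40 + 79 + 140 = 276 bits.
Saving = 420 − 276 = 144 bits.

144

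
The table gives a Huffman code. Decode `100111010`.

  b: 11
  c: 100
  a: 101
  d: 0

cbad

Read left to right; each codeword is recognised as soon as it completes (prefix code):
  100→c | 11→b | 101→a | 0→d
Decoded message: cbad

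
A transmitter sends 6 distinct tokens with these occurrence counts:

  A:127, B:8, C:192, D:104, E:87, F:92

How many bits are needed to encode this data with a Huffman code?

Merge the two smallest weights repeatedly:
combine B(8), E(87) → 95
combine F(92), 95 → 187
combine D(104), A(127) → 231
combine 187, C(192) → 379
combine 231, 379 → 610
The encoded length is the sum of every internal node's weight: 95 + 187 + 231 + 379 + 610 = 1502 bits.

1502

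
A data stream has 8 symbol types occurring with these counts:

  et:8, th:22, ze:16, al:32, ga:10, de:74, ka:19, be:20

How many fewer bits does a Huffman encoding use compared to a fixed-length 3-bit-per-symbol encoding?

Fixed-length: 3 bits × 201 symbols = 603 bits.
Huffman merges:
combine et(8), ga(10) → 18
combine ze(16), 18 → 34
combine ka(19), be(20) → 39
combine th(22), al(32) → 54
combine 34, 39 → 73
combine 54, 73 → 127
combine de(74), 127 → 201
Huffman total = 18 + 34 + 39 + 54 + 73 + 127 + 201 = 546 bits.
Saving = 603 − 546 = 57 bits.

57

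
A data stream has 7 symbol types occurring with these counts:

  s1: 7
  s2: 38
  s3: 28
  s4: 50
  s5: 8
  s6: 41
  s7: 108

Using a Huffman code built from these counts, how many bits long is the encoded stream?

682

Greedily combine the two least-frequent nodes:
merge s1(7) and s5(8): 15
merge 15 and s3(28): 43
merge s2(38) and s6(41): 79
merge 43 and s4(50): 93
merge 79 and 93: 172
merge s7(108) and 172: 280
Total encoded bits = sum of merged weights = 15 + 43 + 79 + 93 + 172 + 280 = 682.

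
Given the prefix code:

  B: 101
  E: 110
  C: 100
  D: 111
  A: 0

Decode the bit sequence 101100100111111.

Read left to right; each codeword is recognised as soon as it completes (prefix code):
  101→B | 100→C | 100→C | 111→D | 111→D
Decoded message: BCCDD

BCCDD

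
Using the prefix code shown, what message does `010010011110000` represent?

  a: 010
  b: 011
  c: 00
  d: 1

Read left to right; each codeword is recognised as soon as it completes (prefix code):
  010→a | 010→a | 011→b | 1→d | 1→d | 00→c | 00→c
Decoded message: aabddcc

aabddcc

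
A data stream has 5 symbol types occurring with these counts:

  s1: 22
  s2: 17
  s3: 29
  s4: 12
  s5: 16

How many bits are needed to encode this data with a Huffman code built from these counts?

220

Build the Huffman tree bottom-up:
s4(12) + s5(16) → 28
s2(17) + s1(22) → 39
28 + s3(29) → 57
39 + 57 → 96
Total encoded bits = sum of merged weights = 28 + 39 + 57 + 96 = 220.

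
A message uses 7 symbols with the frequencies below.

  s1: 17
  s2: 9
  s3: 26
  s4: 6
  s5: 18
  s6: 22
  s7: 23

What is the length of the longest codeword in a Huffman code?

4

Merge the two lowest-weight nodes at each step:
combine s4(6), s2(9) → 15
combine 15, s1(17) → 32
combine s5(18), s6(22) → 40
combine s7(23), s3(26) → 49
combine 32, 40 → 72
combine 49, 72 → 121
Maximum depth reached is 4.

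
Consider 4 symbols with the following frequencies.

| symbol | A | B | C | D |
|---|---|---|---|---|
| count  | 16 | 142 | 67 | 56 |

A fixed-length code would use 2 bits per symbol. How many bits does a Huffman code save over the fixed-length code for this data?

Fixed-length: 2 bits × 281 symbols = 562 bits.
Huffman merges:
A(16) + D(56) → 72
C(67) + 72 → 139
139 + B(142) → 281
Huffman total = 72 + 139 + 281 = 492 bits.
Saving = 562 − 492 = 70 bits.

70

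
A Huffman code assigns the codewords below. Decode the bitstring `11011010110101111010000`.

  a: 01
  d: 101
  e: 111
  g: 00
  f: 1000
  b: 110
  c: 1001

Read left to right; each codeword is recognised as soon as it completes (prefix code):
  110→b | 110→b | 101→d | 101→d | 01→a | 111→e | 01→a | 00→g | 00→g
Decoded message: bbddaeagg

bbddaeagg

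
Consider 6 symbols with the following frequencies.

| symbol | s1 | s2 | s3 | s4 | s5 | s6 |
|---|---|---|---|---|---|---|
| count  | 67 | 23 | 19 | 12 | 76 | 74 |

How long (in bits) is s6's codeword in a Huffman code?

Repeatedly merge the two smallest:
merge s4(12) and s3(19): 31
merge s2(23) and 31: 54
merge 54 and s1(67): 121
merge s6(74) and s5(76): 150
merge 121 and 150: 271
s6 sits 2 levels below the root, so its codeword is 2 bits.

2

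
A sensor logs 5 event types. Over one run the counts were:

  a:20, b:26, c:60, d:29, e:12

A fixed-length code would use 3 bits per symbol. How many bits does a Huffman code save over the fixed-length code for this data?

120

Fixed-length: 3 bits × 147 symbols = 441 bits.
Huffman merges:
combine e(12), a(20) → 32
combine b(26), d(29) → 55
combine 32, 55 → 87
combine c(60), 87 → 147
Huffman total = 32 + 55 + 87 + 147 = 321 bits.
Saving = 441 − 321 = 120 bits.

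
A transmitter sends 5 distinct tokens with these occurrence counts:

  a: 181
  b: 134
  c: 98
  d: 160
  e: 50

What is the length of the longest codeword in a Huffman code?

3

Merge the two lowest-weight nodes at each step:
combine e(50), c(98) → 148
combine b(134), 148 → 282
combine d(160), a(181) → 341
combine 282, 341 → 623
The first pair merged (e, c) ends up deepest, at depth 3.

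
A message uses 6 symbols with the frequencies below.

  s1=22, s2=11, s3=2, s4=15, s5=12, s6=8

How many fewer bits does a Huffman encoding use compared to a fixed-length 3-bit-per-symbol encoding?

39

Fixed-length: 3 bits × 70 symbols = 210 bits.
Huffman merges:
merge s3(2) and s6(8): 10
merge 10 and s2(11): 21
merge s5(12) and s4(15): 27
merge 21 and s1(22): 43
merge 27 and 43: 70
Huffman total = 10 + 21 + 27 + 43 + 70 = 171 bits.
Saving = 210 − 171 = 39 bits.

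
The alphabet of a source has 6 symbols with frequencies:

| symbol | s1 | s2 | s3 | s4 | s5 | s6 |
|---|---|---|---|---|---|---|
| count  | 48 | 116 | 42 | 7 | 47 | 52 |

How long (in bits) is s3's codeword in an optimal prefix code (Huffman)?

Build the tree from the bottom:
combine s4(7), s3(42) → 49
combine s5(47), s1(48) → 95
combine 49, s6(52) → 101
combine 95, 101 → 196
combine s2(116), 196 → 312
The subtree containing s3 is merged 4 times, so code length = 4.

4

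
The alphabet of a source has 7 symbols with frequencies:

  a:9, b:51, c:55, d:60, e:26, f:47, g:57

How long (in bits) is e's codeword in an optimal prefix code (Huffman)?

Huffman merges, smallest pair first:
merge a(9) and e(26): 35
merge 35 and f(47): 82
merge b(51) and c(55): 106
merge g(57) and d(60): 117
merge 82 and 106: 188
merge 117 and 188: 305
e sits 4 levels below the root, so its codeword is 4 bits.

4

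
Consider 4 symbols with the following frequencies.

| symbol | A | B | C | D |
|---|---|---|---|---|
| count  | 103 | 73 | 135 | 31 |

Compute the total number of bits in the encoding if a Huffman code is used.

Greedily combine the two least-frequent nodes:
D(31) + B(73) → 104
A(103) + 104 → 207
C(135) + 207 → 342
Total encoded bits = sum of merged weights = 104 + 207 + 342 = 653.

653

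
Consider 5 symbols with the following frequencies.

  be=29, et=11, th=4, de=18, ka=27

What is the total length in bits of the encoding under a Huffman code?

Merge the two smallest weights repeatedly:
combine th(4), et(11) → 15
combine 15, de(18) → 33
combine ka(27), be(29) → 56
combine 33, 56 → 89
The encoded length is the sum of every internal node's weight: 15 + 33 + 56 + 89 = 193 bits.

193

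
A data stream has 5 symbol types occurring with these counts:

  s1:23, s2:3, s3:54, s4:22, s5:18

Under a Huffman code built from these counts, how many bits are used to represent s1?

Huffman merges, smallest pair first:
s2(3) + s5(18) → 21
21 + s4(22) → 43
s1(23) + 43 → 66
s3(54) + 66 → 120
s1's leaf is at depth 2, giving a 2-bit codeword.

2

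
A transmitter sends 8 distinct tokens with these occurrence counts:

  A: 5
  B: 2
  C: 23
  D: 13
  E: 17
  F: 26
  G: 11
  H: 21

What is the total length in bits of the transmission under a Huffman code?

Build the Huffman tree bottom-up:
B(2) + A(5) → 7
7 + G(11) → 18
D(13) + E(17) → 30
18 + H(21) → 39
C(23) + F(26) → 49
30 + 39 → 69
49 + 69 → 118
The encoded length is the sum of every internal node's weight: 7 + 18 + 30 + 39 + 49 + 69 + 118 = 330 bits.

330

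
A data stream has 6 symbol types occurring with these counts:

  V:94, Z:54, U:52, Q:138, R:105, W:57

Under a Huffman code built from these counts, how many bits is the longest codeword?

3

Merge the two lowest-weight nodes at each step:
combine U(52), Z(54) → 106
combine W(57), V(94) → 151
combine R(105), 106 → 211
combine Q(138), 151 → 289
combine 211, 289 → 500
The rarest symbols sit at the bottom; the longest codeword is 3 bits.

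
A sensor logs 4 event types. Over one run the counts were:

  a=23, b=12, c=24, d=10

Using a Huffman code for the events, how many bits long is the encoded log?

Greedily combine the two least-frequent nodes:
merge d(10) and b(12): 22
merge 22 and a(23): 45
merge c(24) and 45: 69
Each symbol's bit-cost is frequency × depth; summing gives 136 bits (equivalently 22 + 45 + 69).

136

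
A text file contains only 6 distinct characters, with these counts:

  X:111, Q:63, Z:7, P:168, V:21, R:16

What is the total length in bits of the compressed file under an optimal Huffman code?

Greedily combine the two least-frequent nodes:
merge Z(7) and R(16): 23
merge V(21) and 23: 44
merge 44 and Q(63): 107
merge 107 and X(111): 218
merge P(168) and 218: 386
The encoded length is the sum of every internal node's weight: 23 + 44 + 107 + 218 + 386 = 778 bits.

778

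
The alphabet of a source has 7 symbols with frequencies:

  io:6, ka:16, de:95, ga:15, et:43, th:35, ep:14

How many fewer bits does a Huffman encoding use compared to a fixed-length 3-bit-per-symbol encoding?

139

Fixed-length: 3 bits × 224 symbols = 672 bits.
Huffman merges:
merge io(6) and ep(14): 20
merge ga(15) and ka(16): 31
merge 20 and 31: 51
merge th(35) and et(43): 78
merge 51 and 78: 129
merge de(95) and 129: 224
Huffman total = 20 + 31 + 51 + 78 + 129 + 224 = 533 bits.
Saving = 672 − 533 = 139 bits.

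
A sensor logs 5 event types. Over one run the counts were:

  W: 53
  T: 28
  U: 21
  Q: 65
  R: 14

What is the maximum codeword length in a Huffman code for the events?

Merge the two lowest-weight nodes at each step:
merge R(14) and U(21): 35
merge T(28) and 35: 63
merge W(53) and 63: 116
merge Q(65) and 116: 181
The first pair merged (R, U) ends up deepest, at depth 4.

4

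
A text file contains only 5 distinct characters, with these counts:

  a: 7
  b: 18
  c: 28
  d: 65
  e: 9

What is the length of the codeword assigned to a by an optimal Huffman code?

Build the tree from the bottom:
combine a(7), e(9) → 16
combine 16, b(18) → 34
combine c(28), 34 → 62
combine 62, d(65) → 127
a sits 4 levels below the root, so its codeword is 4 bits.

4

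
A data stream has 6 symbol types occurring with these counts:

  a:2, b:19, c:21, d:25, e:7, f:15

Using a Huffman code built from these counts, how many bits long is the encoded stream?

211

Merge the two smallest weights repeatedly:
merge a(2) and e(7): 9
merge 9 and f(15): 24
merge b(19) and c(21): 40
merge 24 and d(25): 49
merge 40 and 49: 89
The encoded length is the sum of every internal node's weight: 9 + 24 + 40 + 49 + 89 = 211 bits.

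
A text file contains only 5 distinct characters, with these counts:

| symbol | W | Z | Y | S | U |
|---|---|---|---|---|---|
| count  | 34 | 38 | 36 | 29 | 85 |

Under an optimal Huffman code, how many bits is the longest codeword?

Merge the two lowest-weight nodes at each step:
merge S(29) and W(34): 63
merge Y(36) and Z(38): 74
merge 63 and 74: 137
merge U(85) and 137: 222
The rarest symbols sit at the bottom; the longest codeword is 3 bits.

3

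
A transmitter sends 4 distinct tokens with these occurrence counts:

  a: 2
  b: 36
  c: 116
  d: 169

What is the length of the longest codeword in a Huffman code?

Merge the two lowest-weight nodes at each step:
merge a(2) and b(36): 38
merge 38 and c(116): 154
merge 154 and d(169): 323
The rarest symbols sit at the bottom; the longest codeword is 3 bits.

3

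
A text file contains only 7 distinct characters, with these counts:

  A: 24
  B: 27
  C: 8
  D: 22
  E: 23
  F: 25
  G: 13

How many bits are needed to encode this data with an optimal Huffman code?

Greedily combine the two least-frequent nodes:
combine C(8), G(13) → 21
combine 21, D(22) → 43
combine E(23), A(24) → 47
combine F(25), B(27) → 52
combine 43, 47 → 90
combine 52, 90 → 142
Total encoded bits = sum of merged weights = 21 + 43 + 47 + 52 + 90 + 142 = 395.

395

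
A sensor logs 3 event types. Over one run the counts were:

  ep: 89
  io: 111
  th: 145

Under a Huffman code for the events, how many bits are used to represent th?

Huffman merges, smallest pair first:
combine ep(89), io(111) → 200
combine th(145), 200 → 345
th is a child of the root — depth 1, so its codeword is a single bit.

1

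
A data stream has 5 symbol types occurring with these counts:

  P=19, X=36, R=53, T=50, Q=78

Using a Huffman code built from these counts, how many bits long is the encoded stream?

527

Build the Huffman tree bottom-up:
P(19) + X(36) → 55
T(50) + R(53) → 103
55 + Q(78) → 133
103 + 133 → 236
Total encoded bits = sum of merged weights = 55 + 103 + 133 + 236 = 527.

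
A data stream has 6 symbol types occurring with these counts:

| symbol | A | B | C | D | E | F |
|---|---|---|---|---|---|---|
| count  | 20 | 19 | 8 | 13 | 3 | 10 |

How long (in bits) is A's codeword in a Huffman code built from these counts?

2

Repeatedly merge the two smallest:
merge E(3) and C(8): 11
merge F(10) and 11: 21
merge D(13) and B(19): 32
merge A(20) and 21: 41
merge 32 and 41: 73
The subtree containing A is merged 2 times, so code length = 2.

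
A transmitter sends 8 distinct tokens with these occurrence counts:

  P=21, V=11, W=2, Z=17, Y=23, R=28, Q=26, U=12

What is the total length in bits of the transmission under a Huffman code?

Build the Huffman tree bottom-up:
merge W(2) and V(11): 13
merge U(12) and 13: 25
merge Z(17) and P(21): 38
merge Y(23) and 25: 48
merge Q(26) and R(28): 54
merge 38 and 48: 86
merge 54 and 86: 140
Total encoded bits = sum of merged weights = 13 + 25 + 38 + 48 + 54 + 86 + 140 = 404.

404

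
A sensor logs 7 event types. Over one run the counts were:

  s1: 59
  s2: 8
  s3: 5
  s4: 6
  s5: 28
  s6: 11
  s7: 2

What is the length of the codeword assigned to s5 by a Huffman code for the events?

2

Repeatedly merge the two smallest:
s7(2) + s3(5) → 7
s4(6) + 7 → 13
s2(8) + s6(11) → 19
13 + 19 → 32
s5(28) + 32 → 60
s1(59) + 60 → 119
s5 sits 2 levels below the root, so its codeword is 2 bits.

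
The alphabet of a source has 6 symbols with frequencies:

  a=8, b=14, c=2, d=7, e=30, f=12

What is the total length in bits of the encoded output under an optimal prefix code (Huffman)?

168

Build the Huffman tree bottom-up:
merge c(2) and d(7): 9
merge a(8) and 9: 17
merge f(12) and b(14): 26
merge 17 and 26: 43
merge e(30) and 43: 73
Total encoded bits = sum of merged weights = 9 + 17 + 26 + 43 + 73 = 168.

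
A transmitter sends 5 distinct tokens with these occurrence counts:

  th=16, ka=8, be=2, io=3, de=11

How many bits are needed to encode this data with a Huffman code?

82

Merge the two smallest weights repeatedly:
merge be(2) and io(3): 5
merge 5 and ka(8): 13
merge de(11) and 13: 24
merge th(16) and 24: 40
Total encoded bits = sum of merged weights = 5 + 13 + 24 + 40 = 82.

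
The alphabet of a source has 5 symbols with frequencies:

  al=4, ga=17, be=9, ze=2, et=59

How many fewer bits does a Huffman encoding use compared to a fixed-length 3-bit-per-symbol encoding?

129

Fixed-length: 3 bits × 91 symbols = 273 bits.
Huffman merges:
merge ze(2) and al(4): 6
merge 6 and be(9): 15
merge 15 and ga(17): 32
merge 32 and et(59): 91
Huffman total = 6 + 15 + 32 + 91 = 144 bits.
Saving = 273 − 144 = 129 bits.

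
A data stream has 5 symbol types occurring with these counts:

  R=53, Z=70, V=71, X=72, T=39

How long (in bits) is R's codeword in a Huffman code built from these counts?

Repeatedly merge the two smallest:
merge T(39) and R(53): 92
merge Z(70) and V(71): 141
merge X(72) and 92: 164
merge 141 and 164: 305
The subtree containing R is merged 3 times, so code length = 3.

3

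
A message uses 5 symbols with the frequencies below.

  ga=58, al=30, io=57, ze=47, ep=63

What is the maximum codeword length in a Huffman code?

Merge the two lowest-weight nodes at each step:
combine al(30), ze(47) → 77
combine io(57), ga(58) → 115
combine ep(63), 77 → 140
combine 115, 140 → 255
The rarest symbols sit at the bottom; the longest codeword is 3 bits.

3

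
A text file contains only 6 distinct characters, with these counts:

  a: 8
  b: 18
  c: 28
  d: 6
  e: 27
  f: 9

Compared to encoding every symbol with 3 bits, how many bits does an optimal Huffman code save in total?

Fixed-length: 3 bits × 96 symbols = 288 bits.
Huffman merges:
d(6) + a(8) → 14
f(9) + 14 → 23
b(18) + 23 → 41
e(27) + c(28) → 55
41 + 55 → 96
Huffman total = 14 + 23 + 41 + 55 + 96 = 229 bits.
Saving = 288 − 229 = 59 bits.

59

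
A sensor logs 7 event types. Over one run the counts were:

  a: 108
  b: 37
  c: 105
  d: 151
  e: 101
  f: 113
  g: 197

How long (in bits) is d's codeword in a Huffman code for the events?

2

Repeatedly merge the two smallest:
b(37) + e(101) → 138
c(105) + a(108) → 213
f(113) + 138 → 251
d(151) + g(197) → 348
213 + 251 → 464
348 + 464 → 812
d's leaf is at depth 2, giving a 2-bit codeword.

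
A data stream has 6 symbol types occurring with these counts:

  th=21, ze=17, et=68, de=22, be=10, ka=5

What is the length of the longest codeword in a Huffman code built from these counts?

Merge the two lowest-weight nodes at each step:
ka(5) + be(10) → 15
15 + ze(17) → 32
th(21) + de(22) → 43
32 + 43 → 75
et(68) + 75 → 143
The rarest symbols sit at the bottom; the longest codeword is 4 bits.

4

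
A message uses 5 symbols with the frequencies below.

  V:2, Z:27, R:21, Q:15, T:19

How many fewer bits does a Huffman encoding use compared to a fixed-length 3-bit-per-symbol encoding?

Fixed-length: 3 bits × 84 symbols = 252 bits.
Huffman merges:
merge V(2) and Q(15): 17
merge 17 and T(19): 36
merge R(21) and Z(27): 48
merge 36 and 48: 84
Huffman total = 17 + 36 + 48 + 84 = 185 bits.
Saving = 252 − 185 = 67 bits.

67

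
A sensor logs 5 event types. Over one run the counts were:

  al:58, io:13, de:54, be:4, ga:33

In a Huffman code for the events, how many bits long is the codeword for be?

Repeatedly merge the two smallest:
be(4) + io(13) → 17
17 + ga(33) → 50
50 + de(54) → 104
al(58) + 104 → 162
be's leaf is at depth 4, giving a 4-bit codeword.

4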